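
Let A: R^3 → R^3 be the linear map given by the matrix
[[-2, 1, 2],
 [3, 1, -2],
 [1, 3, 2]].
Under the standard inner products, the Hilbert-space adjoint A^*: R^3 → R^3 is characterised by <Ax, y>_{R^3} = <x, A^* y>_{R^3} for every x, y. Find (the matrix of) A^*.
A^* = A^T =
[[-2, 3, 1],
 [1, 1, 3],
 [2, -2, 2]]

For real matrices with standard dot products, the defining identity <Ax, y> = <x, A^* y> gives (Ax)^T y = x^T (A^*) y, i.e. x^T A^T y = x^T (A^*) y. Since this holds for all x, y, we must have A^* = A^T. Therefore
A^* =
[[-2, 3, 1],
 [1, 1, 3],
 [2, -2, 2]].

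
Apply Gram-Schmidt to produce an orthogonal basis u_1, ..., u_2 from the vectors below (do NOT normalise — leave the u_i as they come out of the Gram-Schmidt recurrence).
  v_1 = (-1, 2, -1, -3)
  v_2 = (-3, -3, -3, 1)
Orthogonal basis:
  u_1 = (-1, 2, -1, -3)
  u_2 = (-16/5, -13/5, -16/5, 2/5)

Apply the Gram-Schmidt recurrence
  u_1 = v_1
  u_i = v_i − Σ_{j<i} ((v_i · u_j) / (u_j · u_j)) · u_j.

Step by step this gives:
  u_1 = (-1, 2, -1, -3)
  u_2 = (-16/5, -13/5, -16/5, 2/5)

Orthogonality check:
  u_2 · u_1 = 0 (should be 0)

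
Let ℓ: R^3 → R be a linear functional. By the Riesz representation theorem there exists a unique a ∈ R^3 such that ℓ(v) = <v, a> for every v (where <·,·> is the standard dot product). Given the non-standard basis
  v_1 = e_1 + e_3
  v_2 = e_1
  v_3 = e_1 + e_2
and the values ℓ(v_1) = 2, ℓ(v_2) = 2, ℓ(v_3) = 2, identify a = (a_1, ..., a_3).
a = (2, 0, 0)

Write a = (a_1, ..., a_3) in the standard basis. For each basis vector v_i, ℓ(v_i) = <v_i, a> is a linear equation in the a_j's. Collect the n equations into a matrix system V a = ℓ, where row i of V is v_i (expressed in the standard basis). Since V is invertible (lower-triangular with 1s on the diagonal, up to permutation), solve by back-substitution:
  V =
[[1, 0, 1],
 [1, 0, 0],
 [1, 1, 0]]
  V a = (2, 2, 2)
Solving gives a = (2, 0, 0).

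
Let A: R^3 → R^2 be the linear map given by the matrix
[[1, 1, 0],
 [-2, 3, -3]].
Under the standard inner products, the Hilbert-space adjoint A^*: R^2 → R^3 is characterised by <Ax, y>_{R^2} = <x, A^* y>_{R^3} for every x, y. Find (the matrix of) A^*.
A^* = A^T =
[[1, -2],
 [1, 3],
 [0, -3]]

For real matrices with standard dot products, the defining identity <Ax, y> = <x, A^* y> gives (Ax)^T y = x^T (A^*) y, i.e. x^T A^T y = x^T (A^*) y. Since this holds for all x, y, we must have A^* = A^T. Therefore
A^* =
[[1, -2],
 [1, 3],
 [0, -3]].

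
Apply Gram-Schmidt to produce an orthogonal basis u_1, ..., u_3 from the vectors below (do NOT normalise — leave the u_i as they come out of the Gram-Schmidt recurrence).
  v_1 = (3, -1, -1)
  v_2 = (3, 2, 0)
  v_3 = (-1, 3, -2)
Orthogonal basis:
  u_1 = (3, -1, -1)
  u_2 = (12/11, 29/11, 7/11)
  u_3 = (-29/47, 87/94, -261/94)

Apply the Gram-Schmidt recurrence
  u_1 = v_1
  u_i = v_i − Σ_{j<i} ((v_i · u_j) / (u_j · u_j)) · u_j.

Step by step this gives:
  u_1 = (3, -1, -1)
  u_2 = (12/11, 29/11, 7/11)
  u_3 = (-29/47, 87/94, -261/94)

Orthogonality check:
  u_2 · u_1 = 0 (should be 0)
  u_3 · u_1 = 0 (should be 0)
  u_3 · u_2 = 0 (should be 0)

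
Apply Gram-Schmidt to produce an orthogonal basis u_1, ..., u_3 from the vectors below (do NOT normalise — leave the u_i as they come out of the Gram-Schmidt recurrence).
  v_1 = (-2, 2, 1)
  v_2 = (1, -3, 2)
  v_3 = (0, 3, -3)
Orthogonal basis:
  u_1 = (-2, 2, 1)
  u_2 = (-1/3, -5/3, 8/3)
  u_3 = (7/30, 1/6, 2/15)

Apply the Gram-Schmidt recurrence
  u_1 = v_1
  u_i = v_i − Σ_{j<i} ((v_i · u_j) / (u_j · u_j)) · u_j.

Step by step this gives:
  u_1 = (-2, 2, 1)
  u_2 = (-1/3, -5/3, 8/3)
  u_3 = (7/30, 1/6, 2/15)

Orthogonality check:
  u_2 · u_1 = 0 (should be 0)
  u_3 · u_1 = 0 (should be 0)
  u_3 · u_2 = 0 (should be 0)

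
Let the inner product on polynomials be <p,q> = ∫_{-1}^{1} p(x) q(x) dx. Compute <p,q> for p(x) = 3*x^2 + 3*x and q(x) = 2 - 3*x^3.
<p,q> = 2/5

Expand the product: p(x)·q(x) = -9*x^5 - 9*x^4 + 6*x^2 + 6*x.
∫_{-1}^{1} of each monomial x^k gives [2/(k+1) if k even, 0 if k odd]. Integrating term-by-term (or equivalently evaluating the antiderivative F(x) = -3*x^6/2 - 9*x^5/5 + 2*x^3 + 3*x^2 at the endpoints):
  F(1) − F(−1) = 17/10 − (13/10) = 2/5.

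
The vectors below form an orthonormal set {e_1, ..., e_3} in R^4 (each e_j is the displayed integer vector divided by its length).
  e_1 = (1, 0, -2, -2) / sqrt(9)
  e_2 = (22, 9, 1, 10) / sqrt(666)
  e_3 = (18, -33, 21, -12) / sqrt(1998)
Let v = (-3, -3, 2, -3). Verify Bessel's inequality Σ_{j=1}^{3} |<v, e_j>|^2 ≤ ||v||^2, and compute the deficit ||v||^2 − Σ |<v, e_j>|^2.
Σ |<v, e_j>|^2 = 89/3; ||v||^2 = 31; deficit = 4/3

Write each e_j = u_j / sqrt(<u_j, u_j>) where u_j is the displayed integer vector. Then <v, e_j> = <v, u_j> / sqrt(<u_j, u_j>), so |<v, e_j>|^2 = <v, u_j>^2 / <u_j, u_j>.
Coefficients: <v, e_1> = -1/sqrt(9), <v, e_2> = -121/sqrt(666), <v, e_3> = 123/sqrt(1998).
Square and sum: Σ |<v, e_j>|^2 = 89/3.
Compute ||v||^2 = v·v = 31.
Deficit = 31 − 89/3 = 4/3 ≥ 0, confirming Bessel's inequality. (The deficit equals ||v − Σ <v,e_j> e_j||^2, the squared distance from v to span{e_j}.)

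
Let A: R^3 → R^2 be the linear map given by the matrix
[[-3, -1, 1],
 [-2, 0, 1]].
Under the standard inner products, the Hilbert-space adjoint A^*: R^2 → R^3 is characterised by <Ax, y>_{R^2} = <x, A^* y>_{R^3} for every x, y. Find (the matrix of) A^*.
A^* = A^T =
[[-3, -2],
 [-1, 0],
 [1, 1]]

For real matrices with standard dot products, the defining identity <Ax, y> = <x, A^* y> gives (Ax)^T y = x^T (A^*) y, i.e. x^T A^T y = x^T (A^*) y. Since this holds for all x, y, we must have A^* = A^T. Therefore
A^* =
[[-3, -2],
 [-1, 0],
 [1, 1]].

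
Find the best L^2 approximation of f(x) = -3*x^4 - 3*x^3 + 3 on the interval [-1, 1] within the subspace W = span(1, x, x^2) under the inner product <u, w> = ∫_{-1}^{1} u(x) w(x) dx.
g(x) = -18*x^2/7 - 9*x/5 + 114/35

The best approximation g ∈ W is the orthogonal projection of f onto W. Writing g = a_0 + a_1 x + a_2 x^2, the coefficients solve the normal equations G · a = b where
  G_{ij} = <φ_i, φ_j> and b_i = <f, φ_i>, with φ_0 = 1, φ_1 = x, φ_2 = x^2.
G =
  [2, 0, 2/3]
  [0, 2/3, 0]
  [2/3, 0, 2/5],
b = (24/5, -6/5, 8/7).
Solving gives a_0 = 114/35, a_1 = -9/5, a_2 = -18/7, so
  g(x) = -18*x^2/7 - 9*x/5 + 114/35.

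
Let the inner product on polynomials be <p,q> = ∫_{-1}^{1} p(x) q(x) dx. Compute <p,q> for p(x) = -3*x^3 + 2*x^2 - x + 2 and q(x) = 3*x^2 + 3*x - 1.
<p,q> = -68/15

Expand the product: p(x)·q(x) = -9*x^5 - 3*x^4 + 6*x^3 + x^2 + 7*x - 2.
∫_{-1}^{1} of each monomial x^k gives [2/(k+1) if k even, 0 if k odd]. Integrating term-by-term (or equivalently evaluating the antiderivative F(x) = -3*x^6/2 - 3*x^5/5 + 3*x^4/2 + x^3/3 + 7*x^2/2 - 2*x at the endpoints):
  F(1) − F(−1) = 37/30 − (173/30) = -68/15.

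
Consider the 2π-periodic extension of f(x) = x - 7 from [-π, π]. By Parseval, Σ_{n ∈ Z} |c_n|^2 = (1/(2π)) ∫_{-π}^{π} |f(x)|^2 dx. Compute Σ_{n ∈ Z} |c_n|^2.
Σ |c_n|^2 = π^2/3 + 49

Expand and integrate term by term over [-π, π]:
  ∫ (x)^2 dx = 1·(2π^3/3); ∫ 2·1·(-7)·x dx = 0 (odd integrand); ∫ (-7)^2 dx = 49·2π.
So (1/(2π)) ∫_{-π}^{π} (x - 7)^2 dx = 1π^2/3 + 49 = π^2/3 + 49.
Parseval ⇒ Σ |c_n|^2 = π^2/3 + 49.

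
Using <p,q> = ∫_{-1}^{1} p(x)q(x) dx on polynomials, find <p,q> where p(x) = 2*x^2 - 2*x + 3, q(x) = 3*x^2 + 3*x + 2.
<p,q> = 286/15

Expand the product: p(x)·q(x) = 6*x^4 + 7*x^2 + 5*x + 6.
∫_{-1}^{1} of each monomial x^k gives [2/(k+1) if k even, 0 if k odd]. Integrating term-by-term (or equivalently evaluating the antiderivative F(x) = 6*x^5/5 + 7*x^3/3 + 5*x^2/2 + 6*x at the endpoints):
  F(1) − F(−1) = 361/30 − (-211/30) = 286/15.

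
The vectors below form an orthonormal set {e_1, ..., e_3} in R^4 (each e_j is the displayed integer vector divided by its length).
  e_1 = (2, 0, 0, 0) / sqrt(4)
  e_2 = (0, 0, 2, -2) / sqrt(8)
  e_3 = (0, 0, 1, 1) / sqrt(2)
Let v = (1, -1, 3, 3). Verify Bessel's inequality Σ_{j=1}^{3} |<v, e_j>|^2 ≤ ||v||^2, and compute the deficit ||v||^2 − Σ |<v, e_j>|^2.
Σ |<v, e_j>|^2 = 19; ||v||^2 = 20; deficit = 1

Write each e_j = u_j / sqrt(<u_j, u_j>) where u_j is the displayed integer vector. Then <v, e_j> = <v, u_j> / sqrt(<u_j, u_j>), so |<v, e_j>|^2 = <v, u_j>^2 / <u_j, u_j>.
Coefficients: <v, e_1> = 2/sqrt(4), <v, e_2> = 0/sqrt(8), <v, e_3> = 6/sqrt(2).
Square and sum: Σ |<v, e_j>|^2 = 19.
Compute ||v||^2 = v·v = 20.
Deficit = 20 − 19 = 1 ≥ 0, confirming Bessel's inequality. (The deficit equals ||v − Σ <v,e_j> e_j||^2, the squared distance from v to span{e_j}.)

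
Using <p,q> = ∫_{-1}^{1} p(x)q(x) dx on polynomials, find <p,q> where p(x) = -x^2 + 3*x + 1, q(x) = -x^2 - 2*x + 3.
<p,q> = -4/15

Expand the product: p(x)·q(x) = x^4 - x^3 - 10*x^2 + 7*x + 3.
∫_{-1}^{1} of each monomial x^k gives [2/(k+1) if k even, 0 if k odd]. Integrating term-by-term (or equivalently evaluating the antiderivative F(x) = x^5/5 - x^4/4 - 10*x^3/3 + 7*x^2/2 + 3*x at the endpoints):
  F(1) − F(−1) = 187/60 − (203/60) = -4/15.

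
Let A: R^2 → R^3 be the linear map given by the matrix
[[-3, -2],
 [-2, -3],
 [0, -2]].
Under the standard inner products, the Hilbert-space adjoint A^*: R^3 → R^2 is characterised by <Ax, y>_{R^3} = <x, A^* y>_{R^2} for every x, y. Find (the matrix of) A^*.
A^* = A^T =
[[-3, -2, 0],
 [-2, -3, -2]]

For real matrices with standard dot products, the defining identity <Ax, y> = <x, A^* y> gives (Ax)^T y = x^T (A^*) y, i.e. x^T A^T y = x^T (A^*) y. Since this holds for all x, y, we must have A^* = A^T. Therefore
A^* =
[[-3, -2, 0],
 [-2, -3, -2]].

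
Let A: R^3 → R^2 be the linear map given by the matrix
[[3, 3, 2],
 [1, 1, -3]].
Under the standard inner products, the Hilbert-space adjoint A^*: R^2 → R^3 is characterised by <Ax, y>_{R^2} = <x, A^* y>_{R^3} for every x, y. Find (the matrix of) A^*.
A^* = A^T =
[[3, 1],
 [3, 1],
 [2, -3]]

For real matrices with standard dot products, the defining identity <Ax, y> = <x, A^* y> gives (Ax)^T y = x^T (A^*) y, i.e. x^T A^T y = x^T (A^*) y. Since this holds for all x, y, we must have A^* = A^T. Therefore
A^* =
[[3, 1],
 [3, 1],
 [2, -3]].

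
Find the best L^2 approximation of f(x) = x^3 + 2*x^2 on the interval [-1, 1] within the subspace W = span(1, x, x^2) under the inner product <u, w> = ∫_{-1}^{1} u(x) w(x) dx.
g(x) = 2*x^2 + 3*x/5

The best approximation g ∈ W is the orthogonal projection of f onto W. Writing g = a_0 + a_1 x + a_2 x^2, the coefficients solve the normal equations G · a = b where
  G_{ij} = <φ_i, φ_j> and b_i = <f, φ_i>, with φ_0 = 1, φ_1 = x, φ_2 = x^2.
G =
  [2, 0, 2/3]
  [0, 2/3, 0]
  [2/3, 0, 2/5],
b = (4/3, 2/5, 4/5).
Solving gives a_0 = 0, a_1 = 3/5, a_2 = 2, so
  g(x) = 2*x^2 + 3*x/5.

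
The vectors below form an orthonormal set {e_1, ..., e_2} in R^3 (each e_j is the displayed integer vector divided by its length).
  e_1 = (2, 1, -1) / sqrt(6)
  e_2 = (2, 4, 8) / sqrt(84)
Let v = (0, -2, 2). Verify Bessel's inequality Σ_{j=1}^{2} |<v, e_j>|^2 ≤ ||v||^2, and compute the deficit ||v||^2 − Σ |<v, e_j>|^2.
Σ |<v, e_j>|^2 = 24/7; ||v||^2 = 8; deficit = 32/7

Write each e_j = u_j / sqrt(<u_j, u_j>) where u_j is the displayed integer vector. Then <v, e_j> = <v, u_j> / sqrt(<u_j, u_j>), so |<v, e_j>|^2 = <v, u_j>^2 / <u_j, u_j>.
Coefficients: <v, e_1> = -4/sqrt(6), <v, e_2> = 8/sqrt(84).
Square and sum: Σ |<v, e_j>|^2 = 24/7.
Compute ||v||^2 = v·v = 8.
Deficit = 8 − 24/7 = 32/7 ≥ 0, confirming Bessel's inequality. (The deficit equals ||v − Σ <v,e_j> e_j||^2, the squared distance from v to span{e_j}.)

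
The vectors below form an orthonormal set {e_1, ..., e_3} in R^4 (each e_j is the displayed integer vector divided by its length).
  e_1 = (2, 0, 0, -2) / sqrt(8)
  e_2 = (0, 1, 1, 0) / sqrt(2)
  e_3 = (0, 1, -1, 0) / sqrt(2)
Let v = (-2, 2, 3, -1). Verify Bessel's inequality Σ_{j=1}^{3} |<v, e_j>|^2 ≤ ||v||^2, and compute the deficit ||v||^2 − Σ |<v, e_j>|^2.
Σ |<v, e_j>|^2 = 27/2; ||v||^2 = 18; deficit = 9/2

Write each e_j = u_j / sqrt(<u_j, u_j>) where u_j is the displayed integer vector. Then <v, e_j> = <v, u_j> / sqrt(<u_j, u_j>), so |<v, e_j>|^2 = <v, u_j>^2 / <u_j, u_j>.
Coefficients: <v, e_1> = -2/sqrt(8), <v, e_2> = 5/sqrt(2), <v, e_3> = -1/sqrt(2).
Square and sum: Σ |<v, e_j>|^2 = 27/2.
Compute ||v||^2 = v·v = 18.
Deficit = 18 − 27/2 = 9/2 ≥ 0, confirming Bessel's inequality. (The deficit equals ||v − Σ <v,e_j> e_j||^2, the squared distance from v to span{e_j}.)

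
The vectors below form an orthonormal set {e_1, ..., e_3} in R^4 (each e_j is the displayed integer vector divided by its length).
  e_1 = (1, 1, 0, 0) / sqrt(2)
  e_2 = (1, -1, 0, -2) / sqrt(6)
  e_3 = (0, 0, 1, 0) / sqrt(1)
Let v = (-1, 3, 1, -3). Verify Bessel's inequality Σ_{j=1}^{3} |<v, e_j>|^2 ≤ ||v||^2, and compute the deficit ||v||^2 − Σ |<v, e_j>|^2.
Σ |<v, e_j>|^2 = 11/3; ||v||^2 = 20; deficit = 49/3

Write each e_j = u_j / sqrt(<u_j, u_j>) where u_j is the displayed integer vector. Then <v, e_j> = <v, u_j> / sqrt(<u_j, u_j>), so |<v, e_j>|^2 = <v, u_j>^2 / <u_j, u_j>.
Coefficients: <v, e_1> = 2/sqrt(2), <v, e_2> = 2/sqrt(6), <v, e_3> = 1/sqrt(1).
Square and sum: Σ |<v, e_j>|^2 = 11/3.
Compute ||v||^2 = v·v = 20.
Deficit = 20 − 11/3 = 49/3 ≥ 0, confirming Bessel's inequality. (The deficit equals ||v − Σ <v,e_j> e_j||^2, the squared distance from v to span{e_j}.)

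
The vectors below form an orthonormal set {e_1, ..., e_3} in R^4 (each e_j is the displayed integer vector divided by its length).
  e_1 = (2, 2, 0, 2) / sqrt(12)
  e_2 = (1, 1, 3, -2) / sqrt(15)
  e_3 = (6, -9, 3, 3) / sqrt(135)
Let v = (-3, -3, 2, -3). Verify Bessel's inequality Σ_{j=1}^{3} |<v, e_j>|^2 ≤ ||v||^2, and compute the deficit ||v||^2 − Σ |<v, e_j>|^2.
Σ |<v, e_j>|^2 = 89/3; ||v||^2 = 31; deficit = 4/3

Write each e_j = u_j / sqrt(<u_j, u_j>) where u_j is the displayed integer vector. Then <v, e_j> = <v, u_j> / sqrt(<u_j, u_j>), so |<v, e_j>|^2 = <v, u_j>^2 / <u_j, u_j>.
Coefficients: <v, e_1> = -18/sqrt(12), <v, e_2> = 6/sqrt(15), <v, e_3> = 6/sqrt(135).
Square and sum: Σ |<v, e_j>|^2 = 89/3.
Compute ||v||^2 = v·v = 31.
Deficit = 31 − 89/3 = 4/3 ≥ 0, confirming Bessel's inequality. (The deficit equals ||v − Σ <v,e_j> e_j||^2, the squared distance from v to span{e_j}.)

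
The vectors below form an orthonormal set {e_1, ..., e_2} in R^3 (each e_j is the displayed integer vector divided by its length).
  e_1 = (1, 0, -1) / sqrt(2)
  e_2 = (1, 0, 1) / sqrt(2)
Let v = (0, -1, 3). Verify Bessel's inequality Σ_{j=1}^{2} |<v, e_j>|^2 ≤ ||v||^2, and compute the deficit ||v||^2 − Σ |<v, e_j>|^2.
Σ |<v, e_j>|^2 = 9; ||v||^2 = 10; deficit = 1

Write each e_j = u_j / sqrt(<u_j, u_j>) where u_j is the displayed integer vector. Then <v, e_j> = <v, u_j> / sqrt(<u_j, u_j>), so |<v, e_j>|^2 = <v, u_j>^2 / <u_j, u_j>.
Coefficients: <v, e_1> = -3/sqrt(2), <v, e_2> = 3/sqrt(2).
Square and sum: Σ |<v, e_j>|^2 = 9.
Compute ||v||^2 = v·v = 10.
Deficit = 10 − 9 = 1 ≥ 0, confirming Bessel's inequality. (The deficit equals ||v − Σ <v,e_j> e_j||^2, the squared distance from v to span{e_j}.)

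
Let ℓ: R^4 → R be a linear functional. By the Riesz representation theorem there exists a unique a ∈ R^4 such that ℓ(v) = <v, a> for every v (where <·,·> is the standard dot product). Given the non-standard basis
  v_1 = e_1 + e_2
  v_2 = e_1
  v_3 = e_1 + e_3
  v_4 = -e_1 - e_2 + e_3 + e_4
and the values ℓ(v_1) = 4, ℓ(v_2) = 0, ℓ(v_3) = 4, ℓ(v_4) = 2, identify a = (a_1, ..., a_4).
a = (0, 4, 4, 2)

Write a = (a_1, ..., a_4) in the standard basis. For each basis vector v_i, ℓ(v_i) = <v_i, a> is a linear equation in the a_j's. Collect the n equations into a matrix system V a = ℓ, where row i of V is v_i (expressed in the standard basis). Since V is invertible (lower-triangular with 1s on the diagonal, up to permutation), solve by back-substitution:
  V =
[[1, 1, 0, 0],
 [1, 0, 0, 0],
 [1, 0, 1, 0],
 [-1, -1, 1, 1]]
  V a = (4, 0, 4, 2)
Solving gives a = (0, 4, 4, 2).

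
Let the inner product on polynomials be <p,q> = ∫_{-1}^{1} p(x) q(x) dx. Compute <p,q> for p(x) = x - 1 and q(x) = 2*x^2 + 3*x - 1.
<p,q> = 8/3

Expand the product: p(x)·q(x) = 2*x^3 + x^2 - 4*x + 1.
∫_{-1}^{1} of each monomial x^k gives [2/(k+1) if k even, 0 if k odd]. Integrating term-by-term (or equivalently evaluating the antiderivative F(x) = x^4/2 + x^3/3 - 2*x^2 + x at the endpoints):
  F(1) − F(−1) = -1/6 − (-17/6) = 8/3.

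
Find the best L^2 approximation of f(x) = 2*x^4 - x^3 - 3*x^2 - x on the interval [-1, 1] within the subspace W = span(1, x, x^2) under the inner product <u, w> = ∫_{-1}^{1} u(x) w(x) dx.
g(x) = -9*x^2/7 - 8*x/5 - 6/35

The best approximation g ∈ W is the orthogonal projection of f onto W. Writing g = a_0 + a_1 x + a_2 x^2, the coefficients solve the normal equations G · a = b where
  G_{ij} = <φ_i, φ_j> and b_i = <f, φ_i>, with φ_0 = 1, φ_1 = x, φ_2 = x^2.
G =
  [2, 0, 2/3]
  [0, 2/3, 0]
  [2/3, 0, 2/5],
b = (-6/5, -16/15, -22/35).
Solving gives a_0 = -6/35, a_1 = -8/5, a_2 = -9/7, so
  g(x) = -9*x^2/7 - 8*x/5 - 6/35.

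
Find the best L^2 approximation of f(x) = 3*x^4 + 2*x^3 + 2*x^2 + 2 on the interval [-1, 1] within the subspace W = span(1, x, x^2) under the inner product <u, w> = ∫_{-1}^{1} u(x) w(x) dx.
g(x) = 32*x^2/7 + 6*x/5 + 61/35

The best approximation g ∈ W is the orthogonal projection of f onto W. Writing g = a_0 + a_1 x + a_2 x^2, the coefficients solve the normal equations G · a = b where
  G_{ij} = <φ_i, φ_j> and b_i = <f, φ_i>, with φ_0 = 1, φ_1 = x, φ_2 = x^2.
G =
  [2, 0, 2/3]
  [0, 2/3, 0]
  [2/3, 0, 2/5],
b = (98/15, 4/5, 314/105).
Solving gives a_0 = 61/35, a_1 = 6/5, a_2 = 32/7, so
  g(x) = 32*x^2/7 + 6*x/5 + 61/35.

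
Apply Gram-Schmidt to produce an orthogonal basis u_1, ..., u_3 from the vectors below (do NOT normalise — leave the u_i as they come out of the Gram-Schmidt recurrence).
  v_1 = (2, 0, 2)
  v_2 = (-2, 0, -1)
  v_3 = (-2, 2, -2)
Orthogonal basis:
  u_1 = (2, 0, 2)
  u_2 = (-1/2, 0, 1/2)
  u_3 = (0, 2, 0)

Apply the Gram-Schmidt recurrence
  u_1 = v_1
  u_i = v_i − Σ_{j<i} ((v_i · u_j) / (u_j · u_j)) · u_j.

Step by step this gives:
  u_1 = (2, 0, 2)
  u_2 = (-1/2, 0, 1/2)
  u_3 = (0, 2, 0)

Orthogonality check:
  u_2 · u_1 = 0 (should be 0)
  u_3 · u_1 = 0 (should be 0)
  u_3 · u_2 = 0 (should be 0)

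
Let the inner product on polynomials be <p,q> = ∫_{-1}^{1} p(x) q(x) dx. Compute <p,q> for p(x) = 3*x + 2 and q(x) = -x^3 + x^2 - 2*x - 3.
<p,q> = -238/15

Expand the product: p(x)·q(x) = -3*x^4 + x^3 - 4*x^2 - 13*x - 6.
∫_{-1}^{1} of each monomial x^k gives [2/(k+1) if k even, 0 if k odd]. Integrating term-by-term (or equivalently evaluating the antiderivative F(x) = -3*x^5/5 + x^4/4 - 4*x^3/3 - 13*x^2/2 - 6*x at the endpoints):
  F(1) − F(−1) = -851/60 − (101/60) = -238/15.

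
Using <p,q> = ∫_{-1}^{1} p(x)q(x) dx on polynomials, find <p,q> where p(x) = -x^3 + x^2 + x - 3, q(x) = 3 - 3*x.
<p,q> = -84/5

Expand the product: p(x)·q(x) = 3*x^4 - 6*x^3 + 12*x - 9.
∫_{-1}^{1} of each monomial x^k gives [2/(k+1) if k even, 0 if k odd]. Integrating term-by-term (or equivalently evaluating the antiderivative F(x) = 3*x^5/5 - 3*x^4/2 + 6*x^2 - 9*x at the endpoints):
  F(1) − F(−1) = -39/10 − (129/10) = -84/5.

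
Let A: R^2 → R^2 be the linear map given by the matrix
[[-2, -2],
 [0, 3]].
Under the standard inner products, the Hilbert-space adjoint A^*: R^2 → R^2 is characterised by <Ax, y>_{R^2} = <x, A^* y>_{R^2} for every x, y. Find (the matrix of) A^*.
A^* = A^T =
[[-2, 0],
 [-2, 3]]

For real matrices with standard dot products, the defining identity <Ax, y> = <x, A^* y> gives (Ax)^T y = x^T (A^*) y, i.e. x^T A^T y = x^T (A^*) y. Since this holds for all x, y, we must have A^* = A^T. Therefore
A^* =
[[-2, 0],
 [-2, 3]].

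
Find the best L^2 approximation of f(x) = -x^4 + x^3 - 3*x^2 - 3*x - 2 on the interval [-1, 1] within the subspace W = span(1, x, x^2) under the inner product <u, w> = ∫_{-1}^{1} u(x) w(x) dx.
g(x) = -27*x^2/7 - 12*x/5 - 67/35

The best approximation g ∈ W is the orthogonal projection of f onto W. Writing g = a_0 + a_1 x + a_2 x^2, the coefficients solve the normal equations G · a = b where
  G_{ij} = <φ_i, φ_j> and b_i = <f, φ_i>, with φ_0 = 1, φ_1 = x, φ_2 = x^2.
G =
  [2, 0, 2/3]
  [0, 2/3, 0]
  [2/3, 0, 2/5],
b = (-32/5, -8/5, -296/105).
Solving gives a_0 = -67/35, a_1 = -12/5, a_2 = -27/7, so
  g(x) = -27*x^2/7 - 12*x/5 - 67/35.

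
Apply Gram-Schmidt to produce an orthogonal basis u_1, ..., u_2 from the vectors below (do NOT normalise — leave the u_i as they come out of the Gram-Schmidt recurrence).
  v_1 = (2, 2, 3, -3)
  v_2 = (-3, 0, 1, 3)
Orthogonal basis:
  u_1 = (2, 2, 3, -3)
  u_2 = (-27/13, 12/13, 31/13, 21/13)

Apply the Gram-Schmidt recurrence
  u_1 = v_1
  u_i = v_i − Σ_{j<i} ((v_i · u_j) / (u_j · u_j)) · u_j.

Step by step this gives:
  u_1 = (2, 2, 3, -3)
  u_2 = (-27/13, 12/13, 31/13, 21/13)

Orthogonality check:
  u_2 · u_1 = 0 (should be 0)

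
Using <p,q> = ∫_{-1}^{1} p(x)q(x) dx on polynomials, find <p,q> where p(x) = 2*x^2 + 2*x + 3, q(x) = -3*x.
<p,q> = -4

Expand the product: p(x)·q(x) = -6*x^3 - 6*x^2 - 9*x.
∫_{-1}^{1} of each monomial x^k gives [2/(k+1) if k even, 0 if k odd]. Integrating term-by-term (or equivalently evaluating the antiderivative F(x) = -3*x^4/2 - 2*x^3 - 9*x^2/2 at the endpoints):
  F(1) − F(−1) = -8 − (-4) = -4.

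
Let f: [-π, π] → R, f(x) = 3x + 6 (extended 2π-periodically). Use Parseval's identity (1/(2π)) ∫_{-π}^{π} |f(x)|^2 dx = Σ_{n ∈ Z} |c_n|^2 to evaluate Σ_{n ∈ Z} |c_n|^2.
Σ |c_n|^2 = 3π^2 + 36

Expand and integrate term by term over [-π, π]:
  ∫ (3x)^2 dx = 9·(2π^3/3); ∫ 2·3·(6)·x dx = 0 (odd integrand); ∫ 6^2 dx = 36·2π.
So (1/(2π)) ∫_{-π}^{π} (3x + 6)^2 dx = 9π^2/3 + 36 = 3π^2 + 36.
Parseval ⇒ Σ |c_n|^2 = 3π^2 + 36.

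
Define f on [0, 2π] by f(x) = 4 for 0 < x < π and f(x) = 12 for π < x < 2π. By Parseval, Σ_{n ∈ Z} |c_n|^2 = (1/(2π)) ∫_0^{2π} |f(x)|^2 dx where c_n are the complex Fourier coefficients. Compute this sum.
Σ |c_n|^2 = 80

Parseval equates the L^2 energy of f (normalised by 1/(2π)) with the ℓ^2 sum of its Fourier coefficients: (1/(2π)) ∫_0^{2π} |f|^2 = Σ |c_n|^2.
Compute the left side: (1/(2π)) [∫_0^π 4^2 dx + ∫_π^{2π} 12^2 dx] = (1/(2π)) · (16π + 144π) = (16 + 144)/2 = 80.
So Σ_{n ∈ Z} |c_n|^2 = 80.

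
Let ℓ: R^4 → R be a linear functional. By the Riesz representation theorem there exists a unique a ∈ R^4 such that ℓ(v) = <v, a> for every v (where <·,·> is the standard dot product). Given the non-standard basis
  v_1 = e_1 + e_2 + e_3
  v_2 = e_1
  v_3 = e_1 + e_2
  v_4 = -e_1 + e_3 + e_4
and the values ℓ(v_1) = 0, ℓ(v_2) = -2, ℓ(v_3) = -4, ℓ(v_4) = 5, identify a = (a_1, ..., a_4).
a = (-2, -2, 4, -1)

Write a = (a_1, ..., a_4) in the standard basis. For each basis vector v_i, ℓ(v_i) = <v_i, a> is a linear equation in the a_j's. Collect the n equations into a matrix system V a = ℓ, where row i of V is v_i (expressed in the standard basis). Since V is invertible (lower-triangular with 1s on the diagonal, up to permutation), solve by back-substitution:
  V =
[[1, 1, 1, 0],
 [1, 0, 0, 0],
 [1, 1, 0, 0],
 [-1, 0, 1, 1]]
  V a = (0, -2, -4, 5)
Solving gives a = (-2, -2, 4, -1).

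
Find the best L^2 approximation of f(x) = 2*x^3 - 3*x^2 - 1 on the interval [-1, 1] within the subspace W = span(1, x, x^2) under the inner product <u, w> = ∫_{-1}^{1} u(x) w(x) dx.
g(x) = -3*x^2 + 6*x/5 - 1

The best approximation g ∈ W is the orthogonal projection of f onto W. Writing g = a_0 + a_1 x + a_2 x^2, the coefficients solve the normal equations G · a = b where
  G_{ij} = <φ_i, φ_j> and b_i = <f, φ_i>, with φ_0 = 1, φ_1 = x, φ_2 = x^2.
G =
  [2, 0, 2/3]
  [0, 2/3, 0]
  [2/3, 0, 2/5],
b = (-4, 4/5, -28/15).
Solving gives a_0 = -1, a_1 = 6/5, a_2 = -3, so
  g(x) = -3*x^2 + 6*x/5 - 1.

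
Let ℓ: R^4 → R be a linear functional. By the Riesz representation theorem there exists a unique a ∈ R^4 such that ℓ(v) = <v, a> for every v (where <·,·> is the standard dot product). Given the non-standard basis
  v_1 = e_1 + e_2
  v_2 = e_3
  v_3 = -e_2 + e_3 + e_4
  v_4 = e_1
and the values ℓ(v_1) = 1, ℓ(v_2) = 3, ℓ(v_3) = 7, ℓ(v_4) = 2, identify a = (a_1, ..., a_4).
a = (2, -1, 3, 3)

Write a = (a_1, ..., a_4) in the standard basis. For each basis vector v_i, ℓ(v_i) = <v_i, a> is a linear equation in the a_j's. Collect the n equations into a matrix system V a = ℓ, where row i of V is v_i (expressed in the standard basis). Since V is invertible (lower-triangular with 1s on the diagonal, up to permutation), solve by back-substitution:
  V =
[[1, 1, 0, 0],
 [0, 0, 1, 0],
 [0, -1, 1, 1],
 [1, 0, 0, 0]]
  V a = (1, 3, 7, 2)
Solving gives a = (2, -1, 3, 3).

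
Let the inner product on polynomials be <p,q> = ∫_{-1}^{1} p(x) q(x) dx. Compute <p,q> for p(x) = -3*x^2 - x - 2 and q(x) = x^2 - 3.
<p,q> = 232/15

Expand the product: p(x)·q(x) = -3*x^4 - x^3 + 7*x^2 + 3*x + 6.
∫_{-1}^{1} of each monomial x^k gives [2/(k+1) if k even, 0 if k odd]. Integrating term-by-term (or equivalently evaluating the antiderivative F(x) = -3*x^5/5 - x^4/4 + 7*x^3/3 + 3*x^2/2 + 6*x at the endpoints):
  F(1) − F(−1) = 539/60 − (-389/60) = 232/15.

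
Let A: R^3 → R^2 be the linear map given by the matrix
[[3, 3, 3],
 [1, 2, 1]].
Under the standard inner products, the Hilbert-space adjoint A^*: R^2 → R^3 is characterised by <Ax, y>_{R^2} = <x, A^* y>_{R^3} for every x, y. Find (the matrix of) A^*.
A^* = A^T =
[[3, 1],
 [3, 2],
 [3, 1]]

For real matrices with standard dot products, the defining identity <Ax, y> = <x, A^* y> gives (Ax)^T y = x^T (A^*) y, i.e. x^T A^T y = x^T (A^*) y. Since this holds for all x, y, we must have A^* = A^T. Therefore
A^* =
[[3, 1],
 [3, 2],
 [3, 1]].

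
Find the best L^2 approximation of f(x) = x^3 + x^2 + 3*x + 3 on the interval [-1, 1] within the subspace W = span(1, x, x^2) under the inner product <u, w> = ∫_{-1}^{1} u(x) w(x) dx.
g(x) = x^2 + 18*x/5 + 3

The best approximation g ∈ W is the orthogonal projection of f onto W. Writing g = a_0 + a_1 x + a_2 x^2, the coefficients solve the normal equations G · a = b where
  G_{ij} = <φ_i, φ_j> and b_i = <f, φ_i>, with φ_0 = 1, φ_1 = x, φ_2 = x^2.
G =
  [2, 0, 2/3]
  [0, 2/3, 0]
  [2/3, 0, 2/5],
b = (20/3, 12/5, 12/5).
Solving gives a_0 = 3, a_1 = 18/5, a_2 = 1, so
  g(x) = x^2 + 18*x/5 + 3.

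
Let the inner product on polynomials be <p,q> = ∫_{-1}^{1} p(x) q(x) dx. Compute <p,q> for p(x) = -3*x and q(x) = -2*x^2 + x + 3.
<p,q> = -2

Expand the product: p(x)·q(x) = 6*x^3 - 3*x^2 - 9*x.
∫_{-1}^{1} of each monomial x^k gives [2/(k+1) if k even, 0 if k odd]. Integrating term-by-term (or equivalently evaluating the antiderivative F(x) = 3*x^4/2 - x^3 - 9*x^2/2 at the endpoints):
  F(1) − F(−1) = -4 − (-2) = -2.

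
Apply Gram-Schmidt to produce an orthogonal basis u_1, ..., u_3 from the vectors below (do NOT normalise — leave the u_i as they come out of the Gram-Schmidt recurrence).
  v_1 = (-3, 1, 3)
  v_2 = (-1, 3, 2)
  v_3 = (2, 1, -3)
Orthogonal basis:
  u_1 = (-3, 1, 3)
  u_2 = (17/19, 45/19, 2/19)
  u_3 = (-91/122, 39/122, -52/61)

Apply the Gram-Schmidt recurrence
  u_1 = v_1
  u_i = v_i − Σ_{j<i} ((v_i · u_j) / (u_j · u_j)) · u_j.

Step by step this gives:
  u_1 = (-3, 1, 3)
  u_2 = (17/19, 45/19, 2/19)
  u_3 = (-91/122, 39/122, -52/61)

Orthogonality check:
  u_2 · u_1 = 0 (should be 0)
  u_3 · u_1 = 0 (should be 0)
  u_3 · u_2 = 0 (should be 0)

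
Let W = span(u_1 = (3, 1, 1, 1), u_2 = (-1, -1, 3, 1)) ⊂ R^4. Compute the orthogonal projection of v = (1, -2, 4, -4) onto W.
proj_W(v) = (-1/2, -2/3, 7/3, 5/6)

Set up U = [u_1 | ... | u_2] ∈ R^(4×2). The projector onto W = col(U) is P = U (U^T U)^(-1) U^T.
Compute U^T U =
  [12, 0]
  [0, 12],
and U^T v = (1, 9).
Solve U^T U · c = U^T v for the coefficients: c = (1/12, 3/4). The projection is proj_W(v) = U c.
Check: (v - proj_W(v)) · u_1 = 0  (should be 0).
Check: (v - proj_W(v)) · u_2 = 0  (should be 0).
Result: proj_W(v) = (-1/2, -2/3, 7/3, 5/6).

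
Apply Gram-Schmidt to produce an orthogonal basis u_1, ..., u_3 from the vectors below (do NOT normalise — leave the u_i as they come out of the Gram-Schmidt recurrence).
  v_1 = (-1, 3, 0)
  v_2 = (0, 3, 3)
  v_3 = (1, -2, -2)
Orthogonal basis:
  u_1 = (-1, 3, 0)
  u_2 = (9/10, 3/10, 3)
  u_3 = (9/11, 3/11, -3/11)

Apply the Gram-Schmidt recurrence
  u_1 = v_1
  u_i = v_i − Σ_{j<i} ((v_i · u_j) / (u_j · u_j)) · u_j.

Step by step this gives:
  u_1 = (-1, 3, 0)
  u_2 = (9/10, 3/10, 3)
  u_3 = (9/11, 3/11, -3/11)

Orthogonality check:
  u_2 · u_1 = 0 (should be 0)
  u_3 · u_1 = 0 (should be 0)
  u_3 · u_2 = 0 (should be 0)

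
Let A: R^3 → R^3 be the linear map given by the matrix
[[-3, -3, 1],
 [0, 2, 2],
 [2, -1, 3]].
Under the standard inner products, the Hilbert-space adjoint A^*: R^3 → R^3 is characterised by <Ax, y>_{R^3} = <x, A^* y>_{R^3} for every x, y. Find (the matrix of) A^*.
A^* = A^T =
[[-3, 0, 2],
 [-3, 2, -1],
 [1, 2, 3]]

For real matrices with standard dot products, the defining identity <Ax, y> = <x, A^* y> gives (Ax)^T y = x^T (A^*) y, i.e. x^T A^T y = x^T (A^*) y. Since this holds for all x, y, we must have A^* = A^T. Therefore
A^* =
[[-3, 0, 2],
 [-3, 2, -1],
 [1, 2, 3]].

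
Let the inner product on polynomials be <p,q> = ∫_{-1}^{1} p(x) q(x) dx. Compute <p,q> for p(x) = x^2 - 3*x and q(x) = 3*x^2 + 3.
<p,q> = 16/5

Expand the product: p(x)·q(x) = 3*x^4 - 9*x^3 + 3*x^2 - 9*x.
∫_{-1}^{1} of each monomial x^k gives [2/(k+1) if k even, 0 if k odd]. Integrating term-by-term (or equivalently evaluating the antiderivative F(x) = 3*x^5/5 - 9*x^4/4 + x^3 - 9*x^2/2 at the endpoints):
  F(1) − F(−1) = -103/20 − (-167/20) = 16/5.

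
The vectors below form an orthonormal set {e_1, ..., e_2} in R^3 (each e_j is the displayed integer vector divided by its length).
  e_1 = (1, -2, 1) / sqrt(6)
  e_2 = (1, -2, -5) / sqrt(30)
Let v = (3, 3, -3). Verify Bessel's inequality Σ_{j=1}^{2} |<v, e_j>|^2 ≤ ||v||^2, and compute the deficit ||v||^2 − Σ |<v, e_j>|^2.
Σ |<v, e_j>|^2 = 54/5; ||v||^2 = 27; deficit = 81/5

Write each e_j = u_j / sqrt(<u_j, u_j>) where u_j is the displayed integer vector. Then <v, e_j> = <v, u_j> / sqrt(<u_j, u_j>), so |<v, e_j>|^2 = <v, u_j>^2 / <u_j, u_j>.
Coefficients: <v, e_1> = -6/sqrt(6), <v, e_2> = 12/sqrt(30).
Square and sum: Σ |<v, e_j>|^2 = 54/5.
Compute ||v||^2 = v·v = 27.
Deficit = 27 − 54/5 = 81/5 ≥ 0, confirming Bessel's inequality. (The deficit equals ||v − Σ <v,e_j> e_j||^2, the squared distance from v to span{e_j}.)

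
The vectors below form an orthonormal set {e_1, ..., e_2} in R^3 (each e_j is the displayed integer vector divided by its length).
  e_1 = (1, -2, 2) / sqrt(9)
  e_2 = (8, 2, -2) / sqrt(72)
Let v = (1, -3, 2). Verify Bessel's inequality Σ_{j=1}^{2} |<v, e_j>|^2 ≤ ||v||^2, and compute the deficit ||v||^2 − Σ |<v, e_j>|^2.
Σ |<v, e_j>|^2 = 27/2; ||v||^2 = 14; deficit = 1/2

Write each e_j = u_j / sqrt(<u_j, u_j>) where u_j is the displayed integer vector. Then <v, e_j> = <v, u_j> / sqrt(<u_j, u_j>), so |<v, e_j>|^2 = <v, u_j>^2 / <u_j, u_j>.
Coefficients: <v, e_1> = 11/sqrt(9), <v, e_2> = -2/sqrt(72).
Square and sum: Σ |<v, e_j>|^2 = 27/2.
Compute ||v||^2 = v·v = 14.
Deficit = 14 − 27/2 = 1/2 ≥ 0, confirming Bessel's inequality. (The deficit equals ||v − Σ <v,e_j> e_j||^2, the squared distance from v to span{e_j}.)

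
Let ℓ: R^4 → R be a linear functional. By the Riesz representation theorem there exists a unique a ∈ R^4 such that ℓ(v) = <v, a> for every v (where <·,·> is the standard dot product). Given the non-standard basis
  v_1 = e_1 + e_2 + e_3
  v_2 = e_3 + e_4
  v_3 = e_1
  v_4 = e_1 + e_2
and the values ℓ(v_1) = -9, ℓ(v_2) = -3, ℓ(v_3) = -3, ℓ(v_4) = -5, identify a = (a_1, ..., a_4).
a = (-3, -2, -4, 1)

Write a = (a_1, ..., a_4) in the standard basis. For each basis vector v_i, ℓ(v_i) = <v_i, a> is a linear equation in the a_j's. Collect the n equations into a matrix system V a = ℓ, where row i of V is v_i (expressed in the standard basis). Since V is invertible (lower-triangular with 1s on the diagonal, up to permutation), solve by back-substitution:
  V =
[[1, 1, 1, 0],
 [0, 0, 1, 1],
 [1, 0, 0, 0],
 [1, 1, 0, 0]]
  V a = (-9, -3, -3, -5)
Solving gives a = (-3, -2, -4, 1).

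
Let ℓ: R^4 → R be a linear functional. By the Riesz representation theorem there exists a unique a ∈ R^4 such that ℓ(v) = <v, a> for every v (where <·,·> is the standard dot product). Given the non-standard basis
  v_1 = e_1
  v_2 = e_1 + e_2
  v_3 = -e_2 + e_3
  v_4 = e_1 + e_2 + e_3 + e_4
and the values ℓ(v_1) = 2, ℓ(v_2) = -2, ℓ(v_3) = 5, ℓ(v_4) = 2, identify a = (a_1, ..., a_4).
a = (2, -4, 1, 3)

Write a = (a_1, ..., a_4) in the standard basis. For each basis vector v_i, ℓ(v_i) = <v_i, a> is a linear equation in the a_j's. Collect the n equations into a matrix system V a = ℓ, where row i of V is v_i (expressed in the standard basis). Since V is invertible (lower-triangular with 1s on the diagonal, up to permutation), solve by back-substitution:
  V =
[[1, 0, 0, 0],
 [1, 1, 0, 0],
 [0, -1, 1, 0],
 [1, 1, 1, 1]]
  V a = (2, -2, 5, 2)
Solving gives a = (2, -4, 1, 3).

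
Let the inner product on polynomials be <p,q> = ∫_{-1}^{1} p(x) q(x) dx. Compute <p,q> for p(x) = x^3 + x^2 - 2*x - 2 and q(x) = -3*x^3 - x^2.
<p,q> = 52/21

Expand the product: p(x)·q(x) = -3*x^6 - 4*x^5 + 5*x^4 + 8*x^3 + 2*x^2.
∫_{-1}^{1} of each monomial x^k gives [2/(k+1) if k even, 0 if k odd]. Integrating term-by-term (or equivalently evaluating the antiderivative F(x) = -3*x^7/7 - 2*x^6/3 + x^5 + 2*x^4 + 2*x^3/3 at the endpoints):
  F(1) − F(−1) = 18/7 − (2/21) = 52/21.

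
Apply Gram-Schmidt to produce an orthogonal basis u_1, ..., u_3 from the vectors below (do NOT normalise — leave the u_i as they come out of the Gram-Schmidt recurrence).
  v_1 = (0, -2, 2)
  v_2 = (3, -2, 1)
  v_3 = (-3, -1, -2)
Orthogonal basis:
  u_1 = (0, -2, 2)
  u_2 = (3, -1/2, -1/2)
  u_3 = (-12/19, -36/19, -36/19)

Apply the Gram-Schmidt recurrence
  u_1 = v_1
  u_i = v_i − Σ_{j<i} ((v_i · u_j) / (u_j · u_j)) · u_j.

Step by step this gives:
  u_1 = (0, -2, 2)
  u_2 = (3, -1/2, -1/2)
  u_3 = (-12/19, -36/19, -36/19)

Orthogonality check:
  u_2 · u_1 = 0 (should be 0)
  u_3 · u_1 = 0 (should be 0)
  u_3 · u_2 = 0 (should be 0)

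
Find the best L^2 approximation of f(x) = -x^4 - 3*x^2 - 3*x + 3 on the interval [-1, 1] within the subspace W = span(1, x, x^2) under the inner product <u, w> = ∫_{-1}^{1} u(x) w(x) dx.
g(x) = -27*x^2/7 - 3*x + 108/35

The best approximation g ∈ W is the orthogonal projection of f onto W. Writing g = a_0 + a_1 x + a_2 x^2, the coefficients solve the normal equations G · a = b where
  G_{ij} = <φ_i, φ_j> and b_i = <f, φ_i>, with φ_0 = 1, φ_1 = x, φ_2 = x^2.
G =
  [2, 0, 2/3]
  [0, 2/3, 0]
  [2/3, 0, 2/5],
b = (18/5, -2, 18/35).
Solving gives a_0 = 108/35, a_1 = -3, a_2 = -27/7, so
  g(x) = -27*x^2/7 - 3*x + 108/35.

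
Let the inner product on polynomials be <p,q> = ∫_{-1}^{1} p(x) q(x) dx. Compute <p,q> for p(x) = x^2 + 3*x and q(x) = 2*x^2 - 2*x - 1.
<p,q> = -58/15

Expand the product: p(x)·q(x) = 2*x^4 + 4*x^3 - 7*x^2 - 3*x.
∫_{-1}^{1} of each monomial x^k gives [2/(k+1) if k even, 0 if k odd]. Integrating term-by-term (or equivalently evaluating the antiderivative F(x) = 2*x^5/5 + x^4 - 7*x^3/3 - 3*x^2/2 at the endpoints):
  F(1) − F(−1) = -73/30 − (43/30) = -58/15.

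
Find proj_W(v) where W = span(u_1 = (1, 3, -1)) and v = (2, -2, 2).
proj_W(v) = (-6/11, -18/11, 6/11)

Set up U = [u_1 | ... | u_1] ∈ R^(3×1). The projector onto W = col(U) is P = U (U^T U)^(-1) U^T.
Compute U^T U =
  [11],
and U^T v = (-6).
Solve U^T U · c = U^T v for the coefficients: c = (-6/11). The projection is proj_W(v) = U c.
Check: (v - proj_W(v)) · u_1 = 0  (should be 0).
Result: proj_W(v) = (-6/11, -18/11, 6/11).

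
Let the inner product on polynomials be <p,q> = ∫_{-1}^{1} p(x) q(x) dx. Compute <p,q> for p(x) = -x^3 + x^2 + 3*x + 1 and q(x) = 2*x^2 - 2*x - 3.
<p,q> = -136/15

Expand the product: p(x)·q(x) = -2*x^5 + 4*x^4 + 7*x^3 - 7*x^2 - 11*x - 3.
∫_{-1}^{1} of each monomial x^k gives [2/(k+1) if k even, 0 if k odd]. Integrating term-by-term (or equivalently evaluating the antiderivative F(x) = -x^6/3 + 4*x^5/5 + 7*x^4/4 - 7*x^3/3 - 11*x^2/2 - 3*x at the endpoints):
  F(1) − F(−1) = -517/60 − (9/20) = -136/15.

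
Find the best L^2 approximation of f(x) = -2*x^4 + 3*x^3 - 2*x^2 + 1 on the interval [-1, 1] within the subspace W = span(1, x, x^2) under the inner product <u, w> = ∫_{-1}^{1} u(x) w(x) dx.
g(x) = -26*x^2/7 + 9*x/5 + 41/35

The best approximation g ∈ W is the orthogonal projection of f onto W. Writing g = a_0 + a_1 x + a_2 x^2, the coefficients solve the normal equations G · a = b where
  G_{ij} = <φ_i, φ_j> and b_i = <f, φ_i>, with φ_0 = 1, φ_1 = x, φ_2 = x^2.
G =
  [2, 0, 2/3]
  [0, 2/3, 0]
  [2/3, 0, 2/5],
b = (-2/15, 6/5, -74/105).
Solving gives a_0 = 41/35, a_1 = 9/5, a_2 = -26/7, so
  g(x) = -26*x^2/7 + 9*x/5 + 41/35.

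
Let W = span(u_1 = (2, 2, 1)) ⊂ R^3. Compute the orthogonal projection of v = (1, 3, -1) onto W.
proj_W(v) = (14/9, 14/9, 7/9)

Set up U = [u_1 | ... | u_1] ∈ R^(3×1). The projector onto W = col(U) is P = U (U^T U)^(-1) U^T.
Compute U^T U =
  [9],
and U^T v = (7).
Solve U^T U · c = U^T v for the coefficients: c = (7/9). The projection is proj_W(v) = U c.
Check: (v - proj_W(v)) · u_1 = 0  (should be 0).
Result: proj_W(v) = (14/9, 14/9, 7/9).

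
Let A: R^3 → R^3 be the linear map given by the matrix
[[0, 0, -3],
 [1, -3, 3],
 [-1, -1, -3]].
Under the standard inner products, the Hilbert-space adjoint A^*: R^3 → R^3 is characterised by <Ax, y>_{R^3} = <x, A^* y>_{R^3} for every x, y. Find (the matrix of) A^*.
A^* = A^T =
[[0, 1, -1],
 [0, -3, -1],
 [-3, 3, -3]]

For real matrices with standard dot products, the defining identity <Ax, y> = <x, A^* y> gives (Ax)^T y = x^T (A^*) y, i.e. x^T A^T y = x^T (A^*) y. Since this holds for all x, y, we must have A^* = A^T. Therefore
A^* =
[[0, 1, -1],
 [0, -3, -1],
 [-3, 3, -3]].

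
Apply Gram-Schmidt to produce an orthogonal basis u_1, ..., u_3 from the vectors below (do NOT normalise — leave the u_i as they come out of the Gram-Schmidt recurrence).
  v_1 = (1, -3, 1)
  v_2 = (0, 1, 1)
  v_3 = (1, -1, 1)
Orthogonal basis:
  u_1 = (1, -3, 1)
  u_2 = (2/11, 5/11, 13/11)
  u_3 = (4/9, 1/9, -1/9)

Apply the Gram-Schmidt recurrence
  u_1 = v_1
  u_i = v_i − Σ_{j<i} ((v_i · u_j) / (u_j · u_j)) · u_j.

Step by step this gives:
  u_1 = (1, -3, 1)
  u_2 = (2/11, 5/11, 13/11)
  u_3 = (4/9, 1/9, -1/9)

Orthogonality check:
  u_2 · u_1 = 0 (should be 0)
  u_3 · u_1 = 0 (should be 0)
  u_3 · u_2 = 0 (should be 0)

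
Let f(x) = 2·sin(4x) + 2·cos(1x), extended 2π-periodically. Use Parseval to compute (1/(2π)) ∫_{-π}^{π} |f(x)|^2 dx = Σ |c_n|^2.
Σ |c_n|^2 = 4

Expand |f|^2 and use orthogonality of {sin(nx), cos(mx)} on [-π, π]:
  ∫_{-π}^{π} sin(nx)^2 dx = π, ∫ cos(mx)^2 dx = π, and cross terms integrate to 0.
So ∫_{-π}^{π} f(x)^2 dx = 2^2 · π + 2^2 · π = (4 + 4)π.
Divide by 2π: (4 + 4)/2 = 4.
By Parseval, this equals Σ |c_n|^2.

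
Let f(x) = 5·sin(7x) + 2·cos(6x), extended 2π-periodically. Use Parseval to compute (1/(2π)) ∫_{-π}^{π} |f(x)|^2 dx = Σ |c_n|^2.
Σ |c_n|^2 = 29/2

Expand |f|^2 and use orthogonality of {sin(nx), cos(mx)} on [-π, π]:
  ∫_{-π}^{π} sin(nx)^2 dx = π, ∫ cos(mx)^2 dx = π, and cross terms integrate to 0.
So ∫_{-π}^{π} f(x)^2 dx = 5^2 · π + 2^2 · π = (25 + 4)π.
Divide by 2π: (25 + 4)/2 = 29/2.
By Parseval, this equals Σ |c_n|^2.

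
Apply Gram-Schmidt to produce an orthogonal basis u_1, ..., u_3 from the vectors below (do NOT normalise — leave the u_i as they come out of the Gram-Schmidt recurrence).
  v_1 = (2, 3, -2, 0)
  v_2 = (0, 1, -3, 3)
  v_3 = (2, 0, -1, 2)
Orthogonal basis:
  u_1 = (2, 3, -2, 0)
  u_2 = (-18/17, -10/17, -33/17, 3)
  u_3 = (19/11, -9/11, 1/2, 17/22)

Apply the Gram-Schmidt recurrence
  u_1 = v_1
  u_i = v_i − Σ_{j<i} ((v_i · u_j) / (u_j · u_j)) · u_j.

Step by step this gives:
  u_1 = (2, 3, -2, 0)
  u_2 = (-18/17, -10/17, -33/17, 3)
  u_3 = (19/11, -9/11, 1/2, 17/22)

Orthogonality check:
  u_2 · u_1 = 0 (should be 0)
  u_3 · u_1 = 0 (should be 0)
  u_3 · u_2 = 0 (should be 0)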